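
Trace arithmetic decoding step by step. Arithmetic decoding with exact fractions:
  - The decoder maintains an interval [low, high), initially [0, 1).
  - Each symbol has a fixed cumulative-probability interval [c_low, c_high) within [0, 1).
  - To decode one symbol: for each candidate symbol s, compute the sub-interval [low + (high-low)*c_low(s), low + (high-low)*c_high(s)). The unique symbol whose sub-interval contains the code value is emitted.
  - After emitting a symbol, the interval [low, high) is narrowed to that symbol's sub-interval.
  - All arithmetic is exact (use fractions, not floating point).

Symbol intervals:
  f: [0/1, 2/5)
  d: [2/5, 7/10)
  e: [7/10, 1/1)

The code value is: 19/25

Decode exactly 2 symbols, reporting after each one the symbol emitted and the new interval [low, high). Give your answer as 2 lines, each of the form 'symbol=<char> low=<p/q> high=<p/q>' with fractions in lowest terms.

Answer: symbol=e low=7/10 high=1/1
symbol=f low=7/10 high=41/50

Derivation:
Step 1: interval [0/1, 1/1), width = 1/1 - 0/1 = 1/1
  'f': [0/1 + 1/1*0/1, 0/1 + 1/1*2/5) = [0/1, 2/5)
  'd': [0/1 + 1/1*2/5, 0/1 + 1/1*7/10) = [2/5, 7/10)
  'e': [0/1 + 1/1*7/10, 0/1 + 1/1*1/1) = [7/10, 1/1) <- contains code 19/25
  emit 'e', narrow to [7/10, 1/1)
Step 2: interval [7/10, 1/1), width = 1/1 - 7/10 = 3/10
  'f': [7/10 + 3/10*0/1, 7/10 + 3/10*2/5) = [7/10, 41/50) <- contains code 19/25
  'd': [7/10 + 3/10*2/5, 7/10 + 3/10*7/10) = [41/50, 91/100)
  'e': [7/10 + 3/10*7/10, 7/10 + 3/10*1/1) = [91/100, 1/1)
  emit 'f', narrow to [7/10, 41/50)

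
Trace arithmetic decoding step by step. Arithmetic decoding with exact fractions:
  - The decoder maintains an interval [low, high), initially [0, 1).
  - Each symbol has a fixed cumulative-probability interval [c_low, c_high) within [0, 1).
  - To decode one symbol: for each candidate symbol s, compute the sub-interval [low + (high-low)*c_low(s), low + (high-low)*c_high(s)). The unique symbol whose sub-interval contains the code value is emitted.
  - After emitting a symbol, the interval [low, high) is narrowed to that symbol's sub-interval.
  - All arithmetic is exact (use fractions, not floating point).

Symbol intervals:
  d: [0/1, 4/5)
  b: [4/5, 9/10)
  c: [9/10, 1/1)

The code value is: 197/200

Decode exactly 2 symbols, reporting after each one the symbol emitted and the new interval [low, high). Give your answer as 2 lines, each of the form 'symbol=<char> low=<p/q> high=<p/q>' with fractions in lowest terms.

Answer: symbol=c low=9/10 high=1/1
symbol=b low=49/50 high=99/100

Derivation:
Step 1: interval [0/1, 1/1), width = 1/1 - 0/1 = 1/1
  'd': [0/1 + 1/1*0/1, 0/1 + 1/1*4/5) = [0/1, 4/5)
  'b': [0/1 + 1/1*4/5, 0/1 + 1/1*9/10) = [4/5, 9/10)
  'c': [0/1 + 1/1*9/10, 0/1 + 1/1*1/1) = [9/10, 1/1) <- contains code 197/200
  emit 'c', narrow to [9/10, 1/1)
Step 2: interval [9/10, 1/1), width = 1/1 - 9/10 = 1/10
  'd': [9/10 + 1/10*0/1, 9/10 + 1/10*4/5) = [9/10, 49/50)
  'b': [9/10 + 1/10*4/5, 9/10 + 1/10*9/10) = [49/50, 99/100) <- contains code 197/200
  'c': [9/10 + 1/10*9/10, 9/10 + 1/10*1/1) = [99/100, 1/1)
  emit 'b', narrow to [49/50, 99/100)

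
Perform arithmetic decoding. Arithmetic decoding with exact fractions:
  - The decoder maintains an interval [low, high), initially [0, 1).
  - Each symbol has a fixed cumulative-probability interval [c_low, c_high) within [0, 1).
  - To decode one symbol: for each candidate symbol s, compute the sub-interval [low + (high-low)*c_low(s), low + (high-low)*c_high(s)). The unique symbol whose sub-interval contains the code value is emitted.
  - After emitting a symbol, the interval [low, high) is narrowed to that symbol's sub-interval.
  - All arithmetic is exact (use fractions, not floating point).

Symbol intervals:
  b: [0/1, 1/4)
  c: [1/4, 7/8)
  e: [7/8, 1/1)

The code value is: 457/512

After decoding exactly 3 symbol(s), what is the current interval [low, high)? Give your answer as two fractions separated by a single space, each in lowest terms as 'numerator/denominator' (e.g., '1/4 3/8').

Step 1: interval [0/1, 1/1), width = 1/1 - 0/1 = 1/1
  'b': [0/1 + 1/1*0/1, 0/1 + 1/1*1/4) = [0/1, 1/4)
  'c': [0/1 + 1/1*1/4, 0/1 + 1/1*7/8) = [1/4, 7/8)
  'e': [0/1 + 1/1*7/8, 0/1 + 1/1*1/1) = [7/8, 1/1) <- contains code 457/512
  emit 'e', narrow to [7/8, 1/1)
Step 2: interval [7/8, 1/1), width = 1/1 - 7/8 = 1/8
  'b': [7/8 + 1/8*0/1, 7/8 + 1/8*1/4) = [7/8, 29/32) <- contains code 457/512
  'c': [7/8 + 1/8*1/4, 7/8 + 1/8*7/8) = [29/32, 63/64)
  'e': [7/8 + 1/8*7/8, 7/8 + 1/8*1/1) = [63/64, 1/1)
  emit 'b', narrow to [7/8, 29/32)
Step 3: interval [7/8, 29/32), width = 29/32 - 7/8 = 1/32
  'b': [7/8 + 1/32*0/1, 7/8 + 1/32*1/4) = [7/8, 113/128)
  'c': [7/8 + 1/32*1/4, 7/8 + 1/32*7/8) = [113/128, 231/256) <- contains code 457/512
  'e': [7/8 + 1/32*7/8, 7/8 + 1/32*1/1) = [231/256, 29/32)
  emit 'c', narrow to [113/128, 231/256)

Answer: 113/128 231/256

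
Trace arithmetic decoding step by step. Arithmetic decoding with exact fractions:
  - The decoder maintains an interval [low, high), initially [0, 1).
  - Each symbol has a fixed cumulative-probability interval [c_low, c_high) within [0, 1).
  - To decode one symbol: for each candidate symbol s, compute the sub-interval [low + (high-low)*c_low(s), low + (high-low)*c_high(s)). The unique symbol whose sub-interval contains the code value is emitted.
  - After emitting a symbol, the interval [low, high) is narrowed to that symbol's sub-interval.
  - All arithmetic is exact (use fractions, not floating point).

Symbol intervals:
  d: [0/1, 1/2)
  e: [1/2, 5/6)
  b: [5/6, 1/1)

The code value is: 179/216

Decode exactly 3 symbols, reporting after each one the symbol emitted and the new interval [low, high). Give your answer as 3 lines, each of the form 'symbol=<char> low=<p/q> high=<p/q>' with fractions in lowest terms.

Answer: symbol=e low=1/2 high=5/6
symbol=b low=7/9 high=5/6
symbol=b low=89/108 high=5/6

Derivation:
Step 1: interval [0/1, 1/1), width = 1/1 - 0/1 = 1/1
  'd': [0/1 + 1/1*0/1, 0/1 + 1/1*1/2) = [0/1, 1/2)
  'e': [0/1 + 1/1*1/2, 0/1 + 1/1*5/6) = [1/2, 5/6) <- contains code 179/216
  'b': [0/1 + 1/1*5/6, 0/1 + 1/1*1/1) = [5/6, 1/1)
  emit 'e', narrow to [1/2, 5/6)
Step 2: interval [1/2, 5/6), width = 5/6 - 1/2 = 1/3
  'd': [1/2 + 1/3*0/1, 1/2 + 1/3*1/2) = [1/2, 2/3)
  'e': [1/2 + 1/3*1/2, 1/2 + 1/3*5/6) = [2/3, 7/9)
  'b': [1/2 + 1/3*5/6, 1/2 + 1/3*1/1) = [7/9, 5/6) <- contains code 179/216
  emit 'b', narrow to [7/9, 5/6)
Step 3: interval [7/9, 5/6), width = 5/6 - 7/9 = 1/18
  'd': [7/9 + 1/18*0/1, 7/9 + 1/18*1/2) = [7/9, 29/36)
  'e': [7/9 + 1/18*1/2, 7/9 + 1/18*5/6) = [29/36, 89/108)
  'b': [7/9 + 1/18*5/6, 7/9 + 1/18*1/1) = [89/108, 5/6) <- contains code 179/216
  emit 'b', narrow to [89/108, 5/6)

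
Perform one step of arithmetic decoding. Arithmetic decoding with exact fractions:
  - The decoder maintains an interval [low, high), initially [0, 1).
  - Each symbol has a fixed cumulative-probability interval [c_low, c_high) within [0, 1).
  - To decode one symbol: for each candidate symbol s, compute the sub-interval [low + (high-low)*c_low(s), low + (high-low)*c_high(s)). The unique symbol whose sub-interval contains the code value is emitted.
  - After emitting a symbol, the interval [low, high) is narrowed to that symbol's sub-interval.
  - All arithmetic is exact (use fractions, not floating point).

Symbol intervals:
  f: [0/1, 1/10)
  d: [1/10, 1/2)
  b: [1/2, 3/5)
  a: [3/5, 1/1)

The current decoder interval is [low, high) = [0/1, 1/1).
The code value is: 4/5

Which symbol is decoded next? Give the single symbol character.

Interval width = high − low = 1/1 − 0/1 = 1/1
Scaled code = (code − low) / width = (4/5 − 0/1) / 1/1 = 4/5
  f: [0/1, 1/10) 
  d: [1/10, 1/2) 
  b: [1/2, 3/5) 
  a: [3/5, 1/1) ← scaled code falls here ✓

Answer: a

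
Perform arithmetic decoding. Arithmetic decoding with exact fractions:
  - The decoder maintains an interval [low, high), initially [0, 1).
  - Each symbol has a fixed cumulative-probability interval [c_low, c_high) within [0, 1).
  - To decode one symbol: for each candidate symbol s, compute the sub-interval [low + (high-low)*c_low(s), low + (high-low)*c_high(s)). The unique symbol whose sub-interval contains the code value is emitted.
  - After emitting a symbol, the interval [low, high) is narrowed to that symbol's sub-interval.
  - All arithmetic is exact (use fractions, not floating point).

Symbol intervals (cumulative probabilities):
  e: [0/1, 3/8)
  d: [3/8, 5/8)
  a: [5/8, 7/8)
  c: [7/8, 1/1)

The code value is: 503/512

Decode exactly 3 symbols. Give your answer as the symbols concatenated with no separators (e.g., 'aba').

Answer: cac

Derivation:
Step 1: interval [0/1, 1/1), width = 1/1 - 0/1 = 1/1
  'e': [0/1 + 1/1*0/1, 0/1 + 1/1*3/8) = [0/1, 3/8)
  'd': [0/1 + 1/1*3/8, 0/1 + 1/1*5/8) = [3/8, 5/8)
  'a': [0/1 + 1/1*5/8, 0/1 + 1/1*7/8) = [5/8, 7/8)
  'c': [0/1 + 1/1*7/8, 0/1 + 1/1*1/1) = [7/8, 1/1) <- contains code 503/512
  emit 'c', narrow to [7/8, 1/1)
Step 2: interval [7/8, 1/1), width = 1/1 - 7/8 = 1/8
  'e': [7/8 + 1/8*0/1, 7/8 + 1/8*3/8) = [7/8, 59/64)
  'd': [7/8 + 1/8*3/8, 7/8 + 1/8*5/8) = [59/64, 61/64)
  'a': [7/8 + 1/8*5/8, 7/8 + 1/8*7/8) = [61/64, 63/64) <- contains code 503/512
  'c': [7/8 + 1/8*7/8, 7/8 + 1/8*1/1) = [63/64, 1/1)
  emit 'a', narrow to [61/64, 63/64)
Step 3: interval [61/64, 63/64), width = 63/64 - 61/64 = 1/32
  'e': [61/64 + 1/32*0/1, 61/64 + 1/32*3/8) = [61/64, 247/256)
  'd': [61/64 + 1/32*3/8, 61/64 + 1/32*5/8) = [247/256, 249/256)
  'a': [61/64 + 1/32*5/8, 61/64 + 1/32*7/8) = [249/256, 251/256)
  'c': [61/64 + 1/32*7/8, 61/64 + 1/32*1/1) = [251/256, 63/64) <- contains code 503/512
  emit 'c', narrow to [251/256, 63/64)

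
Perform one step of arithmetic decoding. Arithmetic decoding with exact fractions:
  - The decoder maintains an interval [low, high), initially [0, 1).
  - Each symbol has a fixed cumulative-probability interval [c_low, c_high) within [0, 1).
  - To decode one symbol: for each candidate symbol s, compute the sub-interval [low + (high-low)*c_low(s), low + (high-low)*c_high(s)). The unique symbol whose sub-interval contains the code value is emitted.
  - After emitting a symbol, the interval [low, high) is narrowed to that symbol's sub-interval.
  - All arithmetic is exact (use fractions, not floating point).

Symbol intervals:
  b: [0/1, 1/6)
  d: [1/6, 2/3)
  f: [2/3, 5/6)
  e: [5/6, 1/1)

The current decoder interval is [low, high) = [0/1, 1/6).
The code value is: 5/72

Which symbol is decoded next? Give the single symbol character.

Interval width = high − low = 1/6 − 0/1 = 1/6
Scaled code = (code − low) / width = (5/72 − 0/1) / 1/6 = 5/12
  b: [0/1, 1/6) 
  d: [1/6, 2/3) ← scaled code falls here ✓
  f: [2/3, 5/6) 
  e: [5/6, 1/1) 

Answer: d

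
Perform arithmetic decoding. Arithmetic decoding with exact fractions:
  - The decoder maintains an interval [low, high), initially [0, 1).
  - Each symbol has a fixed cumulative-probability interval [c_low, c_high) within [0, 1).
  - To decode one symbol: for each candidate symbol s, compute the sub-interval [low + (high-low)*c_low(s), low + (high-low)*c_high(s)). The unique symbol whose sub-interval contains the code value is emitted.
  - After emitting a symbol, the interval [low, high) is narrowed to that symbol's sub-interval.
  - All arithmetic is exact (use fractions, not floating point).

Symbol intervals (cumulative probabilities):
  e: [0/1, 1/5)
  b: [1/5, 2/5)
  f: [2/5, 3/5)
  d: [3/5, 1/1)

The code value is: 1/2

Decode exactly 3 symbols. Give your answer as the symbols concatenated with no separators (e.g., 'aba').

Answer: fff

Derivation:
Step 1: interval [0/1, 1/1), width = 1/1 - 0/1 = 1/1
  'e': [0/1 + 1/1*0/1, 0/1 + 1/1*1/5) = [0/1, 1/5)
  'b': [0/1 + 1/1*1/5, 0/1 + 1/1*2/5) = [1/5, 2/5)
  'f': [0/1 + 1/1*2/5, 0/1 + 1/1*3/5) = [2/5, 3/5) <- contains code 1/2
  'd': [0/1 + 1/1*3/5, 0/1 + 1/1*1/1) = [3/5, 1/1)
  emit 'f', narrow to [2/5, 3/5)
Step 2: interval [2/5, 3/5), width = 3/5 - 2/5 = 1/5
  'e': [2/5 + 1/5*0/1, 2/5 + 1/5*1/5) = [2/5, 11/25)
  'b': [2/5 + 1/5*1/5, 2/5 + 1/5*2/5) = [11/25, 12/25)
  'f': [2/5 + 1/5*2/5, 2/5 + 1/5*3/5) = [12/25, 13/25) <- contains code 1/2
  'd': [2/5 + 1/5*3/5, 2/5 + 1/5*1/1) = [13/25, 3/5)
  emit 'f', narrow to [12/25, 13/25)
Step 3: interval [12/25, 13/25), width = 13/25 - 12/25 = 1/25
  'e': [12/25 + 1/25*0/1, 12/25 + 1/25*1/5) = [12/25, 61/125)
  'b': [12/25 + 1/25*1/5, 12/25 + 1/25*2/5) = [61/125, 62/125)
  'f': [12/25 + 1/25*2/5, 12/25 + 1/25*3/5) = [62/125, 63/125) <- contains code 1/2
  'd': [12/25 + 1/25*3/5, 12/25 + 1/25*1/1) = [63/125, 13/25)
  emit 'f', narrow to [62/125, 63/125)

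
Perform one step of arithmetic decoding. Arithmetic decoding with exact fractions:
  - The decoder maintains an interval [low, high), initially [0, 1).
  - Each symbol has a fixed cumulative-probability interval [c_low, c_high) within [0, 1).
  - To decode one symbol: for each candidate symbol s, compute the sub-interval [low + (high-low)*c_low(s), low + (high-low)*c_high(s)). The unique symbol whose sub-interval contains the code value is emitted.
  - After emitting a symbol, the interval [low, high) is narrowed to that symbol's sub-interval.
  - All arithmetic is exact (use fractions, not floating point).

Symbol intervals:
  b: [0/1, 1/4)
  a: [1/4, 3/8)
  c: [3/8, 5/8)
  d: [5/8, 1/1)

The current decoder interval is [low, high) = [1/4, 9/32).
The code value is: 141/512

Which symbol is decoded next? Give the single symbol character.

Interval width = high − low = 9/32 − 1/4 = 1/32
Scaled code = (code − low) / width = (141/512 − 1/4) / 1/32 = 13/16
  b: [0/1, 1/4) 
  a: [1/4, 3/8) 
  c: [3/8, 5/8) 
  d: [5/8, 1/1) ← scaled code falls here ✓

Answer: d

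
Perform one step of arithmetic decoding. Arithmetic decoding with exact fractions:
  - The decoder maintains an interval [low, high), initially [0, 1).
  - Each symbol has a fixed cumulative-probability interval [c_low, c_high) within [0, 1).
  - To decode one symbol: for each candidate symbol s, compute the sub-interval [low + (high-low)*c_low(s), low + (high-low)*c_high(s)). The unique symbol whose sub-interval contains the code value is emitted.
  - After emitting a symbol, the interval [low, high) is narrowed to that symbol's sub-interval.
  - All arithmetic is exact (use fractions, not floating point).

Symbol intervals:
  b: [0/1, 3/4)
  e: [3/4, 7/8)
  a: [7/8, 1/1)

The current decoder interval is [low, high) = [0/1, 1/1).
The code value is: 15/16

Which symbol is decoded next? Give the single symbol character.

Answer: a

Derivation:
Interval width = high − low = 1/1 − 0/1 = 1/1
Scaled code = (code − low) / width = (15/16 − 0/1) / 1/1 = 15/16
  b: [0/1, 3/4) 
  e: [3/4, 7/8) 
  a: [7/8, 1/1) ← scaled code falls here ✓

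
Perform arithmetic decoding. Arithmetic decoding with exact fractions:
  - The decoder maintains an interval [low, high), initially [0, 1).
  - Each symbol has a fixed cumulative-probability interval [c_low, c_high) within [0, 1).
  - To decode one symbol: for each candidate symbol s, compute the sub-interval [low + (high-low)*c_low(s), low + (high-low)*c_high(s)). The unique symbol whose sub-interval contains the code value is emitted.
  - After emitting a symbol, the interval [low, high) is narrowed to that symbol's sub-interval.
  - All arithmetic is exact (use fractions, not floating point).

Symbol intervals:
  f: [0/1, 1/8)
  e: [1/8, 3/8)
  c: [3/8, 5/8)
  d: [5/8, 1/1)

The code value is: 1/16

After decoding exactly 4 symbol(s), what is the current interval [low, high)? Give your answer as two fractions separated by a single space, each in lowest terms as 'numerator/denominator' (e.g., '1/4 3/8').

Answer: 63/1024 65/1024

Derivation:
Step 1: interval [0/1, 1/1), width = 1/1 - 0/1 = 1/1
  'f': [0/1 + 1/1*0/1, 0/1 + 1/1*1/8) = [0/1, 1/8) <- contains code 1/16
  'e': [0/1 + 1/1*1/8, 0/1 + 1/1*3/8) = [1/8, 3/8)
  'c': [0/1 + 1/1*3/8, 0/1 + 1/1*5/8) = [3/8, 5/8)
  'd': [0/1 + 1/1*5/8, 0/1 + 1/1*1/1) = [5/8, 1/1)
  emit 'f', narrow to [0/1, 1/8)
Step 2: interval [0/1, 1/8), width = 1/8 - 0/1 = 1/8
  'f': [0/1 + 1/8*0/1, 0/1 + 1/8*1/8) = [0/1, 1/64)
  'e': [0/1 + 1/8*1/8, 0/1 + 1/8*3/8) = [1/64, 3/64)
  'c': [0/1 + 1/8*3/8, 0/1 + 1/8*5/8) = [3/64, 5/64) <- contains code 1/16
  'd': [0/1 + 1/8*5/8, 0/1 + 1/8*1/1) = [5/64, 1/8)
  emit 'c', narrow to [3/64, 5/64)
Step 3: interval [3/64, 5/64), width = 5/64 - 3/64 = 1/32
  'f': [3/64 + 1/32*0/1, 3/64 + 1/32*1/8) = [3/64, 13/256)
  'e': [3/64 + 1/32*1/8, 3/64 + 1/32*3/8) = [13/256, 15/256)
  'c': [3/64 + 1/32*3/8, 3/64 + 1/32*5/8) = [15/256, 17/256) <- contains code 1/16
  'd': [3/64 + 1/32*5/8, 3/64 + 1/32*1/1) = [17/256, 5/64)
  emit 'c', narrow to [15/256, 17/256)
Step 4: interval [15/256, 17/256), width = 17/256 - 15/256 = 1/128
  'f': [15/256 + 1/128*0/1, 15/256 + 1/128*1/8) = [15/256, 61/1024)
  'e': [15/256 + 1/128*1/8, 15/256 + 1/128*3/8) = [61/1024, 63/1024)
  'c': [15/256 + 1/128*3/8, 15/256 + 1/128*5/8) = [63/1024, 65/1024) <- contains code 1/16
  'd': [15/256 + 1/128*5/8, 15/256 + 1/128*1/1) = [65/1024, 17/256)
  emit 'c', narrow to [63/1024, 65/1024)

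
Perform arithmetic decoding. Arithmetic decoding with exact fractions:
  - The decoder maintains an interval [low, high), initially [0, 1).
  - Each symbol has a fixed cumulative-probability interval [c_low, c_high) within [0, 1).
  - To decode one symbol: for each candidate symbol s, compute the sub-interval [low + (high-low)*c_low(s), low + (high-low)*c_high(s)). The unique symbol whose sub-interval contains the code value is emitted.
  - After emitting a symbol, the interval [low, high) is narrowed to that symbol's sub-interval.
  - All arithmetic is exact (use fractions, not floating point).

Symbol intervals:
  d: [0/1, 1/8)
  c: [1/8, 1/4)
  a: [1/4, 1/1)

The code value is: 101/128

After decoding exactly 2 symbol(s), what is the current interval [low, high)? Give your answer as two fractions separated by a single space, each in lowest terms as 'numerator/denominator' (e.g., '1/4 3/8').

Answer: 7/16 1/1

Derivation:
Step 1: interval [0/1, 1/1), width = 1/1 - 0/1 = 1/1
  'd': [0/1 + 1/1*0/1, 0/1 + 1/1*1/8) = [0/1, 1/8)
  'c': [0/1 + 1/1*1/8, 0/1 + 1/1*1/4) = [1/8, 1/4)
  'a': [0/1 + 1/1*1/4, 0/1 + 1/1*1/1) = [1/4, 1/1) <- contains code 101/128
  emit 'a', narrow to [1/4, 1/1)
Step 2: interval [1/4, 1/1), width = 1/1 - 1/4 = 3/4
  'd': [1/4 + 3/4*0/1, 1/4 + 3/4*1/8) = [1/4, 11/32)
  'c': [1/4 + 3/4*1/8, 1/4 + 3/4*1/4) = [11/32, 7/16)
  'a': [1/4 + 3/4*1/4, 1/4 + 3/4*1/1) = [7/16, 1/1) <- contains code 101/128
  emit 'a', narrow to [7/16, 1/1)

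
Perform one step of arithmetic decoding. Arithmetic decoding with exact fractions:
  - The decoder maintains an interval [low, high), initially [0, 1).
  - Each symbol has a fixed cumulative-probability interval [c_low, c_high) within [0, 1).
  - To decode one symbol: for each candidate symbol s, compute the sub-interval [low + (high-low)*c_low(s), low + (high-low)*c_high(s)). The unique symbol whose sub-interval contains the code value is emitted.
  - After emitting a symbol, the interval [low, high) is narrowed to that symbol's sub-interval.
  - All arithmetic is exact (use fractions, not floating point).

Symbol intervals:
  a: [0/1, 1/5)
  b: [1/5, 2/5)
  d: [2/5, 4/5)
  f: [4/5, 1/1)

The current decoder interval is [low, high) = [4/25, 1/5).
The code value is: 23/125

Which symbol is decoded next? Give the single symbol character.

Answer: d

Derivation:
Interval width = high − low = 1/5 − 4/25 = 1/25
Scaled code = (code − low) / width = (23/125 − 4/25) / 1/25 = 3/5
  a: [0/1, 1/5) 
  b: [1/5, 2/5) 
  d: [2/5, 4/5) ← scaled code falls here ✓
  f: [4/5, 1/1) 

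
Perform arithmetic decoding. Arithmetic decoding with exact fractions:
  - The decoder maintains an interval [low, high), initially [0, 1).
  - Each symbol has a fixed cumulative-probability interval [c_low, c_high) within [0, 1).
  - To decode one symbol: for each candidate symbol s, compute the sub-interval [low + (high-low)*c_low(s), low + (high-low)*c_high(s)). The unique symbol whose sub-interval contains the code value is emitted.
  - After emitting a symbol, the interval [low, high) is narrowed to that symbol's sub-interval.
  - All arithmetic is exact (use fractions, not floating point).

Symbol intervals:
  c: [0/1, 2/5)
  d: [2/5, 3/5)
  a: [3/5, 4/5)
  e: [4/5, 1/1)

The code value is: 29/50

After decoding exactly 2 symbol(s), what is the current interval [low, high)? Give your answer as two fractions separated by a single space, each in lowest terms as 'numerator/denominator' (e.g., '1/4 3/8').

Answer: 14/25 3/5

Derivation:
Step 1: interval [0/1, 1/1), width = 1/1 - 0/1 = 1/1
  'c': [0/1 + 1/1*0/1, 0/1 + 1/1*2/5) = [0/1, 2/5)
  'd': [0/1 + 1/1*2/5, 0/1 + 1/1*3/5) = [2/5, 3/5) <- contains code 29/50
  'a': [0/1 + 1/1*3/5, 0/1 + 1/1*4/5) = [3/5, 4/5)
  'e': [0/1 + 1/1*4/5, 0/1 + 1/1*1/1) = [4/5, 1/1)
  emit 'd', narrow to [2/5, 3/5)
Step 2: interval [2/5, 3/5), width = 3/5 - 2/5 = 1/5
  'c': [2/5 + 1/5*0/1, 2/5 + 1/5*2/5) = [2/5, 12/25)
  'd': [2/5 + 1/5*2/5, 2/5 + 1/5*3/5) = [12/25, 13/25)
  'a': [2/5 + 1/5*3/5, 2/5 + 1/5*4/5) = [13/25, 14/25)
  'e': [2/5 + 1/5*4/5, 2/5 + 1/5*1/1) = [14/25, 3/5) <- contains code 29/50
  emit 'e', narrow to [14/25, 3/5)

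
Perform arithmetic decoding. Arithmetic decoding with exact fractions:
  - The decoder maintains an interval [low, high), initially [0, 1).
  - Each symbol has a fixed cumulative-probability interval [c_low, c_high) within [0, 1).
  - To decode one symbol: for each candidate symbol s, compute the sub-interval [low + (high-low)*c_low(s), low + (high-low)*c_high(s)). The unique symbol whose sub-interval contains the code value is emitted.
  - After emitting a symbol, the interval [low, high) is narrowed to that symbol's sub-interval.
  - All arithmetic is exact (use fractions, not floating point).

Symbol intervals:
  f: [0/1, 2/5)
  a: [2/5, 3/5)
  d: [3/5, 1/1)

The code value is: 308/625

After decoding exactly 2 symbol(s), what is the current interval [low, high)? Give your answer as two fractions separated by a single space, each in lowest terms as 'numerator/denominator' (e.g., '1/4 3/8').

Answer: 12/25 13/25

Derivation:
Step 1: interval [0/1, 1/1), width = 1/1 - 0/1 = 1/1
  'f': [0/1 + 1/1*0/1, 0/1 + 1/1*2/5) = [0/1, 2/5)
  'a': [0/1 + 1/1*2/5, 0/1 + 1/1*3/5) = [2/5, 3/5) <- contains code 308/625
  'd': [0/1 + 1/1*3/5, 0/1 + 1/1*1/1) = [3/5, 1/1)
  emit 'a', narrow to [2/5, 3/5)
Step 2: interval [2/5, 3/5), width = 3/5 - 2/5 = 1/5
  'f': [2/5 + 1/5*0/1, 2/5 + 1/5*2/5) = [2/5, 12/25)
  'a': [2/5 + 1/5*2/5, 2/5 + 1/5*3/5) = [12/25, 13/25) <- contains code 308/625
  'd': [2/5 + 1/5*3/5, 2/5 + 1/5*1/1) = [13/25, 3/5)
  emit 'a', narrow to [12/25, 13/25)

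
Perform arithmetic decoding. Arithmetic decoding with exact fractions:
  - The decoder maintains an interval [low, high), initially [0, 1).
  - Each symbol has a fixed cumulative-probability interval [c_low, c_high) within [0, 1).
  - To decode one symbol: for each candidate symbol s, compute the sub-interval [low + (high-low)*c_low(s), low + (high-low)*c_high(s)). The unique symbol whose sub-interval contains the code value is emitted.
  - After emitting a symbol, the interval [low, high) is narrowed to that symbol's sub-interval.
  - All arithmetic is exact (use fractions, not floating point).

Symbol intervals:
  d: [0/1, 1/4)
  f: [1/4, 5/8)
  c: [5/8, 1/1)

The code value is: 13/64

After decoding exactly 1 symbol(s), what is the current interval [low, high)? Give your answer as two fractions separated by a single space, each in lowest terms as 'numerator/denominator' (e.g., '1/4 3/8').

Step 1: interval [0/1, 1/1), width = 1/1 - 0/1 = 1/1
  'd': [0/1 + 1/1*0/1, 0/1 + 1/1*1/4) = [0/1, 1/4) <- contains code 13/64
  'f': [0/1 + 1/1*1/4, 0/1 + 1/1*5/8) = [1/4, 5/8)
  'c': [0/1 + 1/1*5/8, 0/1 + 1/1*1/1) = [5/8, 1/1)
  emit 'd', narrow to [0/1, 1/4)

Answer: 0/1 1/4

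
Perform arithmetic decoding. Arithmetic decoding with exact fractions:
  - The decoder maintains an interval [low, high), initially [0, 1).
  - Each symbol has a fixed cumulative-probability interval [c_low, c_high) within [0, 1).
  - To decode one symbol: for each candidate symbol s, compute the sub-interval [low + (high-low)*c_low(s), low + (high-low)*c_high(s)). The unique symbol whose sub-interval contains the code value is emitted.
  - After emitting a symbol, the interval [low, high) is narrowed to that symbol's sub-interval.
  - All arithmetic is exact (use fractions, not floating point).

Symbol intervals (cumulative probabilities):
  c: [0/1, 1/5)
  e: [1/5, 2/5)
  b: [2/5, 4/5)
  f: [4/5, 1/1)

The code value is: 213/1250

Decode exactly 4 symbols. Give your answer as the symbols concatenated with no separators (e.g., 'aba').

Answer: cfee

Derivation:
Step 1: interval [0/1, 1/1), width = 1/1 - 0/1 = 1/1
  'c': [0/1 + 1/1*0/1, 0/1 + 1/1*1/5) = [0/1, 1/5) <- contains code 213/1250
  'e': [0/1 + 1/1*1/5, 0/1 + 1/1*2/5) = [1/5, 2/5)
  'b': [0/1 + 1/1*2/5, 0/1 + 1/1*4/5) = [2/5, 4/5)
  'f': [0/1 + 1/1*4/5, 0/1 + 1/1*1/1) = [4/5, 1/1)
  emit 'c', narrow to [0/1, 1/5)
Step 2: interval [0/1, 1/5), width = 1/5 - 0/1 = 1/5
  'c': [0/1 + 1/5*0/1, 0/1 + 1/5*1/5) = [0/1, 1/25)
  'e': [0/1 + 1/5*1/5, 0/1 + 1/5*2/5) = [1/25, 2/25)
  'b': [0/1 + 1/5*2/5, 0/1 + 1/5*4/5) = [2/25, 4/25)
  'f': [0/1 + 1/5*4/5, 0/1 + 1/5*1/1) = [4/25, 1/5) <- contains code 213/1250
  emit 'f', narrow to [4/25, 1/5)
Step 3: interval [4/25, 1/5), width = 1/5 - 4/25 = 1/25
  'c': [4/25 + 1/25*0/1, 4/25 + 1/25*1/5) = [4/25, 21/125)
  'e': [4/25 + 1/25*1/5, 4/25 + 1/25*2/5) = [21/125, 22/125) <- contains code 213/1250
  'b': [4/25 + 1/25*2/5, 4/25 + 1/25*4/5) = [22/125, 24/125)
  'f': [4/25 + 1/25*4/5, 4/25 + 1/25*1/1) = [24/125, 1/5)
  emit 'e', narrow to [21/125, 22/125)
Step 4: interval [21/125, 22/125), width = 22/125 - 21/125 = 1/125
  'c': [21/125 + 1/125*0/1, 21/125 + 1/125*1/5) = [21/125, 106/625)
  'e': [21/125 + 1/125*1/5, 21/125 + 1/125*2/5) = [106/625, 107/625) <- contains code 213/1250
  'b': [21/125 + 1/125*2/5, 21/125 + 1/125*4/5) = [107/625, 109/625)
  'f': [21/125 + 1/125*4/5, 21/125 + 1/125*1/1) = [109/625, 22/125)
  emit 'e', narrow to [106/625, 107/625)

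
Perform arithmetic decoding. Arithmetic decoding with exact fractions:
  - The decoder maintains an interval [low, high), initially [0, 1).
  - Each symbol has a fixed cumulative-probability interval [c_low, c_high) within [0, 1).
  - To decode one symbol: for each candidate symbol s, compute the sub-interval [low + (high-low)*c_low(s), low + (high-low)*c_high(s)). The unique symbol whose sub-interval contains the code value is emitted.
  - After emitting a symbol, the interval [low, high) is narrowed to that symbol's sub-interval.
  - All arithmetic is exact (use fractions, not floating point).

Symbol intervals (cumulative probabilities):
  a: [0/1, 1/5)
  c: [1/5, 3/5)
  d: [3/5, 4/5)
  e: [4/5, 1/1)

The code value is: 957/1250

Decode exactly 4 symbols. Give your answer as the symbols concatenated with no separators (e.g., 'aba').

Answer: dead

Derivation:
Step 1: interval [0/1, 1/1), width = 1/1 - 0/1 = 1/1
  'a': [0/1 + 1/1*0/1, 0/1 + 1/1*1/5) = [0/1, 1/5)
  'c': [0/1 + 1/1*1/5, 0/1 + 1/1*3/5) = [1/5, 3/5)
  'd': [0/1 + 1/1*3/5, 0/1 + 1/1*4/5) = [3/5, 4/5) <- contains code 957/1250
  'e': [0/1 + 1/1*4/5, 0/1 + 1/1*1/1) = [4/5, 1/1)
  emit 'd', narrow to [3/5, 4/5)
Step 2: interval [3/5, 4/5), width = 4/5 - 3/5 = 1/5
  'a': [3/5 + 1/5*0/1, 3/5 + 1/5*1/5) = [3/5, 16/25)
  'c': [3/5 + 1/5*1/5, 3/5 + 1/5*3/5) = [16/25, 18/25)
  'd': [3/5 + 1/5*3/5, 3/5 + 1/5*4/5) = [18/25, 19/25)
  'e': [3/5 + 1/5*4/5, 3/5 + 1/5*1/1) = [19/25, 4/5) <- contains code 957/1250
  emit 'e', narrow to [19/25, 4/5)
Step 3: interval [19/25, 4/5), width = 4/5 - 19/25 = 1/25
  'a': [19/25 + 1/25*0/1, 19/25 + 1/25*1/5) = [19/25, 96/125) <- contains code 957/1250
  'c': [19/25 + 1/25*1/5, 19/25 + 1/25*3/5) = [96/125, 98/125)
  'd': [19/25 + 1/25*3/5, 19/25 + 1/25*4/5) = [98/125, 99/125)
  'e': [19/25 + 1/25*4/5, 19/25 + 1/25*1/1) = [99/125, 4/5)
  emit 'a', narrow to [19/25, 96/125)
Step 4: interval [19/25, 96/125), width = 96/125 - 19/25 = 1/125
  'a': [19/25 + 1/125*0/1, 19/25 + 1/125*1/5) = [19/25, 476/625)
  'c': [19/25 + 1/125*1/5, 19/25 + 1/125*3/5) = [476/625, 478/625)
  'd': [19/25 + 1/125*3/5, 19/25 + 1/125*4/5) = [478/625, 479/625) <- contains code 957/1250
  'e': [19/25 + 1/125*4/5, 19/25 + 1/125*1/1) = [479/625, 96/125)
  emit 'd', narrow to [478/625, 479/625)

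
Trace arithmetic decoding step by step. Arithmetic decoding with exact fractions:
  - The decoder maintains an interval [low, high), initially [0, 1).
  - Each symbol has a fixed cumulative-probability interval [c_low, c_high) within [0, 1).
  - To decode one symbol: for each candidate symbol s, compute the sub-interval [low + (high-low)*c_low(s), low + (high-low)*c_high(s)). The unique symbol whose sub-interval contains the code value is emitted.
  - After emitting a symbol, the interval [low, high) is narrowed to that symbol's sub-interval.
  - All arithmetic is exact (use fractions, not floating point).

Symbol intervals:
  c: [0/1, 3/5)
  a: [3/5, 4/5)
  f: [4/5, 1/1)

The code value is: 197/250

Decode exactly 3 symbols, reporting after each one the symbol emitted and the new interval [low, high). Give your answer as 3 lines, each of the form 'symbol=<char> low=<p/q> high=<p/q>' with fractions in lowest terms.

Answer: symbol=a low=3/5 high=4/5
symbol=f low=19/25 high=4/5
symbol=a low=98/125 high=99/125

Derivation:
Step 1: interval [0/1, 1/1), width = 1/1 - 0/1 = 1/1
  'c': [0/1 + 1/1*0/1, 0/1 + 1/1*3/5) = [0/1, 3/5)
  'a': [0/1 + 1/1*3/5, 0/1 + 1/1*4/5) = [3/5, 4/5) <- contains code 197/250
  'f': [0/1 + 1/1*4/5, 0/1 + 1/1*1/1) = [4/5, 1/1)
  emit 'a', narrow to [3/5, 4/5)
Step 2: interval [3/5, 4/5), width = 4/5 - 3/5 = 1/5
  'c': [3/5 + 1/5*0/1, 3/5 + 1/5*3/5) = [3/5, 18/25)
  'a': [3/5 + 1/5*3/5, 3/5 + 1/5*4/5) = [18/25, 19/25)
  'f': [3/5 + 1/5*4/5, 3/5 + 1/5*1/1) = [19/25, 4/5) <- contains code 197/250
  emit 'f', narrow to [19/25, 4/5)
Step 3: interval [19/25, 4/5), width = 4/5 - 19/25 = 1/25
  'c': [19/25 + 1/25*0/1, 19/25 + 1/25*3/5) = [19/25, 98/125)
  'a': [19/25 + 1/25*3/5, 19/25 + 1/25*4/5) = [98/125, 99/125) <- contains code 197/250
  'f': [19/25 + 1/25*4/5, 19/25 + 1/25*1/1) = [99/125, 4/5)
  emit 'a', narrow to [98/125, 99/125)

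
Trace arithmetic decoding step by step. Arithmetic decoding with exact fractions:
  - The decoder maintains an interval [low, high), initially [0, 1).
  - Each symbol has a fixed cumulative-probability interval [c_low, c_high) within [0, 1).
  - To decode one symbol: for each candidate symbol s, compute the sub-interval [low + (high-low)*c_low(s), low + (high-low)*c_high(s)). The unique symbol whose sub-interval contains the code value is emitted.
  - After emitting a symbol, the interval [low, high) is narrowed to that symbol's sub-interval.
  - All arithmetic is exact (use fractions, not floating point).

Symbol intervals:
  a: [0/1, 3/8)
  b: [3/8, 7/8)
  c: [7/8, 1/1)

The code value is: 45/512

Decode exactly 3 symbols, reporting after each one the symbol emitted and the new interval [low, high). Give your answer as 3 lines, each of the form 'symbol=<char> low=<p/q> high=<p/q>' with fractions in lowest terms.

Step 1: interval [0/1, 1/1), width = 1/1 - 0/1 = 1/1
  'a': [0/1 + 1/1*0/1, 0/1 + 1/1*3/8) = [0/1, 3/8) <- contains code 45/512
  'b': [0/1 + 1/1*3/8, 0/1 + 1/1*7/8) = [3/8, 7/8)
  'c': [0/1 + 1/1*7/8, 0/1 + 1/1*1/1) = [7/8, 1/1)
  emit 'a', narrow to [0/1, 3/8)
Step 2: interval [0/1, 3/8), width = 3/8 - 0/1 = 3/8
  'a': [0/1 + 3/8*0/1, 0/1 + 3/8*3/8) = [0/1, 9/64) <- contains code 45/512
  'b': [0/1 + 3/8*3/8, 0/1 + 3/8*7/8) = [9/64, 21/64)
  'c': [0/1 + 3/8*7/8, 0/1 + 3/8*1/1) = [21/64, 3/8)
  emit 'a', narrow to [0/1, 9/64)
Step 3: interval [0/1, 9/64), width = 9/64 - 0/1 = 9/64
  'a': [0/1 + 9/64*0/1, 0/1 + 9/64*3/8) = [0/1, 27/512)
  'b': [0/1 + 9/64*3/8, 0/1 + 9/64*7/8) = [27/512, 63/512) <- contains code 45/512
  'c': [0/1 + 9/64*7/8, 0/1 + 9/64*1/1) = [63/512, 9/64)
  emit 'b', narrow to [27/512, 63/512)

Answer: symbol=a low=0/1 high=3/8
symbol=a low=0/1 high=9/64
symbol=b low=27/512 high=63/512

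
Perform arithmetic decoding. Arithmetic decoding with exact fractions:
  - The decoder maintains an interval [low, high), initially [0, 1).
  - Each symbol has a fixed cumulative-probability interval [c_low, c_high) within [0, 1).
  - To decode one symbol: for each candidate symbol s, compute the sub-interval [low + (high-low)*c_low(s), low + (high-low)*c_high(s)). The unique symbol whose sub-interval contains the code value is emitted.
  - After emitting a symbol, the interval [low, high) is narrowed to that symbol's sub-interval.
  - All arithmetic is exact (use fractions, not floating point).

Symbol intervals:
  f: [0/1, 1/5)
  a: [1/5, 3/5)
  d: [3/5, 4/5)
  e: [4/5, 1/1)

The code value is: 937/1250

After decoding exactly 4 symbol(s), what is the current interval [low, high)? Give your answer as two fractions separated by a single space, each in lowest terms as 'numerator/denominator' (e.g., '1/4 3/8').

Answer: 468/625 469/625

Derivation:
Step 1: interval [0/1, 1/1), width = 1/1 - 0/1 = 1/1
  'f': [0/1 + 1/1*0/1, 0/1 + 1/1*1/5) = [0/1, 1/5)
  'a': [0/1 + 1/1*1/5, 0/1 + 1/1*3/5) = [1/5, 3/5)
  'd': [0/1 + 1/1*3/5, 0/1 + 1/1*4/5) = [3/5, 4/5) <- contains code 937/1250
  'e': [0/1 + 1/1*4/5, 0/1 + 1/1*1/1) = [4/5, 1/1)
  emit 'd', narrow to [3/5, 4/5)
Step 2: interval [3/5, 4/5), width = 4/5 - 3/5 = 1/5
  'f': [3/5 + 1/5*0/1, 3/5 + 1/5*1/5) = [3/5, 16/25)
  'a': [3/5 + 1/5*1/5, 3/5 + 1/5*3/5) = [16/25, 18/25)
  'd': [3/5 + 1/5*3/5, 3/5 + 1/5*4/5) = [18/25, 19/25) <- contains code 937/1250
  'e': [3/5 + 1/5*4/5, 3/5 + 1/5*1/1) = [19/25, 4/5)
  emit 'd', narrow to [18/25, 19/25)
Step 3: interval [18/25, 19/25), width = 19/25 - 18/25 = 1/25
  'f': [18/25 + 1/25*0/1, 18/25 + 1/25*1/5) = [18/25, 91/125)
  'a': [18/25 + 1/25*1/5, 18/25 + 1/25*3/5) = [91/125, 93/125)
  'd': [18/25 + 1/25*3/5, 18/25 + 1/25*4/5) = [93/125, 94/125) <- contains code 937/1250
  'e': [18/25 + 1/25*4/5, 18/25 + 1/25*1/1) = [94/125, 19/25)
  emit 'd', narrow to [93/125, 94/125)
Step 4: interval [93/125, 94/125), width = 94/125 - 93/125 = 1/125
  'f': [93/125 + 1/125*0/1, 93/125 + 1/125*1/5) = [93/125, 466/625)
  'a': [93/125 + 1/125*1/5, 93/125 + 1/125*3/5) = [466/625, 468/625)
  'd': [93/125 + 1/125*3/5, 93/125 + 1/125*4/5) = [468/625, 469/625) <- contains code 937/1250
  'e': [93/125 + 1/125*4/5, 93/125 + 1/125*1/1) = [469/625, 94/125)
  emit 'd', narrow to [468/625, 469/625)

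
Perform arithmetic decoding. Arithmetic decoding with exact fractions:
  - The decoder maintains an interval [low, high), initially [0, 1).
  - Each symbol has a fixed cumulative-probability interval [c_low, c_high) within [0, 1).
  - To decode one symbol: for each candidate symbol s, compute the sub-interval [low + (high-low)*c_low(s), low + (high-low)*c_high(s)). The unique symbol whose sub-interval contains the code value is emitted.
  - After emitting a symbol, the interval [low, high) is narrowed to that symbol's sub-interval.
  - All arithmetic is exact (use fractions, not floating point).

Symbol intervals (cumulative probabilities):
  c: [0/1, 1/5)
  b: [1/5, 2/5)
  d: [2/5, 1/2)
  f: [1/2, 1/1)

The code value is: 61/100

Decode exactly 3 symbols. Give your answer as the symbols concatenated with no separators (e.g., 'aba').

Answer: fbc

Derivation:
Step 1: interval [0/1, 1/1), width = 1/1 - 0/1 = 1/1
  'c': [0/1 + 1/1*0/1, 0/1 + 1/1*1/5) = [0/1, 1/5)
  'b': [0/1 + 1/1*1/5, 0/1 + 1/1*2/5) = [1/5, 2/5)
  'd': [0/1 + 1/1*2/5, 0/1 + 1/1*1/2) = [2/5, 1/2)
  'f': [0/1 + 1/1*1/2, 0/1 + 1/1*1/1) = [1/2, 1/1) <- contains code 61/100
  emit 'f', narrow to [1/2, 1/1)
Step 2: interval [1/2, 1/1), width = 1/1 - 1/2 = 1/2
  'c': [1/2 + 1/2*0/1, 1/2 + 1/2*1/5) = [1/2, 3/5)
  'b': [1/2 + 1/2*1/5, 1/2 + 1/2*2/5) = [3/5, 7/10) <- contains code 61/100
  'd': [1/2 + 1/2*2/5, 1/2 + 1/2*1/2) = [7/10, 3/4)
  'f': [1/2 + 1/2*1/2, 1/2 + 1/2*1/1) = [3/4, 1/1)
  emit 'b', narrow to [3/5, 7/10)
Step 3: interval [3/5, 7/10), width = 7/10 - 3/5 = 1/10
  'c': [3/5 + 1/10*0/1, 3/5 + 1/10*1/5) = [3/5, 31/50) <- contains code 61/100
  'b': [3/5 + 1/10*1/5, 3/5 + 1/10*2/5) = [31/50, 16/25)
  'd': [3/5 + 1/10*2/5, 3/5 + 1/10*1/2) = [16/25, 13/20)
  'f': [3/5 + 1/10*1/2, 3/5 + 1/10*1/1) = [13/20, 7/10)
  emit 'c', narrow to [3/5, 31/50)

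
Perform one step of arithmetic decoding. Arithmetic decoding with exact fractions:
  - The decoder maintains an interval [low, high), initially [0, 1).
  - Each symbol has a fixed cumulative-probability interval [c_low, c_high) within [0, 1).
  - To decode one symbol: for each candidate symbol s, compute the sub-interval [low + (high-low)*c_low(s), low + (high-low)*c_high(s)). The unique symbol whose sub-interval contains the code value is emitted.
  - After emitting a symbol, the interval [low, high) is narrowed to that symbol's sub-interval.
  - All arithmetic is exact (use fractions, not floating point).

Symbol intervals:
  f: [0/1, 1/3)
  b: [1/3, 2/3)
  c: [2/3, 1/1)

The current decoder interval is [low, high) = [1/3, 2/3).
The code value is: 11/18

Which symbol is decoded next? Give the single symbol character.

Answer: c

Derivation:
Interval width = high − low = 2/3 − 1/3 = 1/3
Scaled code = (code − low) / width = (11/18 − 1/3) / 1/3 = 5/6
  f: [0/1, 1/3) 
  b: [1/3, 2/3) 
  c: [2/3, 1/1) ← scaled code falls here ✓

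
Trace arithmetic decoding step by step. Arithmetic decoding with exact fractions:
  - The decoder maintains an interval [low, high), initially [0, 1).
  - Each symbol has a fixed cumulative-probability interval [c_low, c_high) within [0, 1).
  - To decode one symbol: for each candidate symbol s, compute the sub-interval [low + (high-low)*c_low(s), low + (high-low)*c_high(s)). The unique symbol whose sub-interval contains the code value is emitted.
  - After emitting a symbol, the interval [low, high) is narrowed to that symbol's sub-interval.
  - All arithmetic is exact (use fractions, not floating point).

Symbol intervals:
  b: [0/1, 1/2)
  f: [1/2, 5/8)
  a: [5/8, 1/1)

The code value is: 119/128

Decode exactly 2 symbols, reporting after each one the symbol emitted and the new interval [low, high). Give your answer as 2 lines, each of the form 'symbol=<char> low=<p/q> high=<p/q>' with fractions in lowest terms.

Answer: symbol=a low=5/8 high=1/1
symbol=a low=55/64 high=1/1

Derivation:
Step 1: interval [0/1, 1/1), width = 1/1 - 0/1 = 1/1
  'b': [0/1 + 1/1*0/1, 0/1 + 1/1*1/2) = [0/1, 1/2)
  'f': [0/1 + 1/1*1/2, 0/1 + 1/1*5/8) = [1/2, 5/8)
  'a': [0/1 + 1/1*5/8, 0/1 + 1/1*1/1) = [5/8, 1/1) <- contains code 119/128
  emit 'a', narrow to [5/8, 1/1)
Step 2: interval [5/8, 1/1), width = 1/1 - 5/8 = 3/8
  'b': [5/8 + 3/8*0/1, 5/8 + 3/8*1/2) = [5/8, 13/16)
  'f': [5/8 + 3/8*1/2, 5/8 + 3/8*5/8) = [13/16, 55/64)
  'a': [5/8 + 3/8*5/8, 5/8 + 3/8*1/1) = [55/64, 1/1) <- contains code 119/128
  emit 'a', narrow to [55/64, 1/1)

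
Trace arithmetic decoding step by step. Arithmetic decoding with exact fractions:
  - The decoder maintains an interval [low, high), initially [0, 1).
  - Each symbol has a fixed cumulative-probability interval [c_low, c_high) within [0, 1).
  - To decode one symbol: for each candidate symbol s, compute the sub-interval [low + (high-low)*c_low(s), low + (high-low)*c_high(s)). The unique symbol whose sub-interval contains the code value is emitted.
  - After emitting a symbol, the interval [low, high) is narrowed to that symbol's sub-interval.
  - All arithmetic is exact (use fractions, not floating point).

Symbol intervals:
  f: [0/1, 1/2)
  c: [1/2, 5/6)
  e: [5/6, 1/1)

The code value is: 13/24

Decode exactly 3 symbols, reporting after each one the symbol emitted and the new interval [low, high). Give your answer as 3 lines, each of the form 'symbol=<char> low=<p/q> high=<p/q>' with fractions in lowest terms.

Answer: symbol=c low=1/2 high=5/6
symbol=f low=1/2 high=2/3
symbol=f low=1/2 high=7/12

Derivation:
Step 1: interval [0/1, 1/1), width = 1/1 - 0/1 = 1/1
  'f': [0/1 + 1/1*0/1, 0/1 + 1/1*1/2) = [0/1, 1/2)
  'c': [0/1 + 1/1*1/2, 0/1 + 1/1*5/6) = [1/2, 5/6) <- contains code 13/24
  'e': [0/1 + 1/1*5/6, 0/1 + 1/1*1/1) = [5/6, 1/1)
  emit 'c', narrow to [1/2, 5/6)
Step 2: interval [1/2, 5/6), width = 5/6 - 1/2 = 1/3
  'f': [1/2 + 1/3*0/1, 1/2 + 1/3*1/2) = [1/2, 2/3) <- contains code 13/24
  'c': [1/2 + 1/3*1/2, 1/2 + 1/3*5/6) = [2/3, 7/9)
  'e': [1/2 + 1/3*5/6, 1/2 + 1/3*1/1) = [7/9, 5/6)
  emit 'f', narrow to [1/2, 2/3)
Step 3: interval [1/2, 2/3), width = 2/3 - 1/2 = 1/6
  'f': [1/2 + 1/6*0/1, 1/2 + 1/6*1/2) = [1/2, 7/12) <- contains code 13/24
  'c': [1/2 + 1/6*1/2, 1/2 + 1/6*5/6) = [7/12, 23/36)
  'e': [1/2 + 1/6*5/6, 1/2 + 1/6*1/1) = [23/36, 2/3)
  emit 'f', narrow to [1/2, 7/12)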